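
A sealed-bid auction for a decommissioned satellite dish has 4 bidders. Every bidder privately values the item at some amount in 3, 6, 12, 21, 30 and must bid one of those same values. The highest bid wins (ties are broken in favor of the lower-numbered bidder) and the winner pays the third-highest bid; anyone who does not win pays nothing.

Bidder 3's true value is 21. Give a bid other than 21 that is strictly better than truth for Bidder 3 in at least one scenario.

Suppose Bidder 1 bids 3, Bidder 2 bids 3 and Bidder 4 bids 30.
Bid 21: loses, pays 0, utility 0.
Bid 30: wins, pays 3, utility 21 - 3 = 18.
So bidding 30 beats truth here (18 > 0).

30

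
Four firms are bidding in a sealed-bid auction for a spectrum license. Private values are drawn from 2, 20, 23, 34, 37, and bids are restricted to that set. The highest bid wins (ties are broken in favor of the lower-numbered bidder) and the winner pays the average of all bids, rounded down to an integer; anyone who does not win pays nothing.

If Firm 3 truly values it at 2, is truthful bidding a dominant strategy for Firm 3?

Check each profile of the others' bids and compare truth against every alternative bid.
Others bid (2, 2, 20): truth gives 0, best alternative gives -9.
Others bid (2, 2, 2): truth gives 0, best alternative gives -4.
Others bid (2, 2, 23): truth gives 0, best alternative gives 0.
Others bid (2, 2, 34): truth gives 0, best alternative gives 0.
Others bid (2, 2, 37): truth gives 0, best alternative gives 0.
Others bid (2, 20, 2): truth gives 0, best alternative gives 0.
(Remaining 119 profiles checked similarly; truth is weakly best in each.)
In every case the truthful bid is at least as good as any alternative, so it is a dominant strategy.

Yes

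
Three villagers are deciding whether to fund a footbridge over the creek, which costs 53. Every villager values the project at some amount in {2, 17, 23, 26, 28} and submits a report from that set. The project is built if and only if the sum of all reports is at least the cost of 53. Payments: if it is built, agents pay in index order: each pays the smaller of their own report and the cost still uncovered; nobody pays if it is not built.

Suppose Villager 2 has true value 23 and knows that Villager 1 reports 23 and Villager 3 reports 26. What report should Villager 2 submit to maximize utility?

Report 2: project not built, utility 0.
Report 17: project built, pays 17, utility 23 - 17 = 6.
Report 23: project built, pays 23, utility 23 - 23 = 0.
Report 26: project built, pays 26, utility 23 - 26 = -3.
Report 28: project built, pays 28, utility 23 - 28 = -5.
The best choice is 17 with utility 6.

17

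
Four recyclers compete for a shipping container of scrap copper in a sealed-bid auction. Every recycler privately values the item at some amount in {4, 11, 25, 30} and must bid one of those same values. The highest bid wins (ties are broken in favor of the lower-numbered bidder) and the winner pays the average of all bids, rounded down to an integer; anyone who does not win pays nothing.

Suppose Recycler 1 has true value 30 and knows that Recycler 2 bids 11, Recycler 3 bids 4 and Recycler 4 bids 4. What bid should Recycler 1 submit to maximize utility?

Bid 4: loses, pays 0, utility 0.
Bid 11: wins, pays 7, utility 30 - 7 = 23.
Bid 25: wins, pays 11, utility 30 - 11 = 19.
Bid 30: wins, pays 12, utility 30 - 12 = 18.
The best choice is 11 with utility 23.

11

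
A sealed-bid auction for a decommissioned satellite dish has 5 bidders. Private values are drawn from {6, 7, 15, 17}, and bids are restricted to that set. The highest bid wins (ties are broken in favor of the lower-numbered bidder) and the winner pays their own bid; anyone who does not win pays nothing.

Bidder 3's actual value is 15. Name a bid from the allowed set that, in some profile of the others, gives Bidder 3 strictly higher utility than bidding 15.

7

Suppose Bidder 1 bids 6, Bidder 2 bids 6, Bidder 4 bids 6 and Bidder 5 bids 6.
Bid 15: wins, pays 15, utility 15 - 15 = 0.
Bid 7: wins, pays 7, utility 15 - 7 = 8.
So bidding 7 beats truth here (8 > 0).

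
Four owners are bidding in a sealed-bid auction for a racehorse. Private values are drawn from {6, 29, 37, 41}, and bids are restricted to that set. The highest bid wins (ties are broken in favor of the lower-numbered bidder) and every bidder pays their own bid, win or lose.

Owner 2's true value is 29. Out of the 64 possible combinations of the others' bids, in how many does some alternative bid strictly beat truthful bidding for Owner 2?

60

Others bid (6, 6, 37): truth gives -29; bid 6 gives -6 > -29. Violating.
Others bid (6, 6, 41): truth gives -29; bid 6 gives -6 > -29. Violating.
Others bid (6, 29, 37): truth gives -29; bid 6 gives -6 > -29. Violating.
Others bid (6, 29, 41): truth gives -29; bid 6 gives -6 > -29. Violating.
Others bid (6, 6, 6): truth gives 0; no alternative beats it.
Others bid (6, 6, 29): truth gives 0; no alternative beats it.
(Checking all 64 profiles: 60 have a profitable deviation, 4 do not.)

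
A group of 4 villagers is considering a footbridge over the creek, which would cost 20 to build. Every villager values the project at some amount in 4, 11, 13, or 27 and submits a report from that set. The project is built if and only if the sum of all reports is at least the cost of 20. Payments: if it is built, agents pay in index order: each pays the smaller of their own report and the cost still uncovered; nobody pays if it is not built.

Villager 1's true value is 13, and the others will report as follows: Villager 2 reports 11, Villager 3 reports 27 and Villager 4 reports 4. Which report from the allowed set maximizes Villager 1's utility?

4

Report 4: project built, pays 4, utility 13 - 4 = 9.
Report 11: project built, pays 11, utility 13 - 11 = 2.
Report 13: project built, pays 13, utility 13 - 13 = 0.
Report 27: project built, pays 20, utility 13 - 20 = -7.
The best choice is 4 with utility 9.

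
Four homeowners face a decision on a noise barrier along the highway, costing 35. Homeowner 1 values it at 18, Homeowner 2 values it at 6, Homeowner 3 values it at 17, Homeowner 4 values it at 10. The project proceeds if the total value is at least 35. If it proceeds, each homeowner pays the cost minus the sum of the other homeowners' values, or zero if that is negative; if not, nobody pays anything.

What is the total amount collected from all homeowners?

Total value 51 ≥ cost 35, so it is built.
Homeowner 1: others sum to 33; max(0, 35 - 33) = 2.
Homeowner 2: others sum to 45; max(0, 35 - 45) = 0.
Homeowner 3: others sum to 34; max(0, 35 - 34) = 1.
Homeowner 4: others sum to 41; max(0, 35 - 41) = 0.
Total collected = 2 + 0 + 1 + 0 = 3.

3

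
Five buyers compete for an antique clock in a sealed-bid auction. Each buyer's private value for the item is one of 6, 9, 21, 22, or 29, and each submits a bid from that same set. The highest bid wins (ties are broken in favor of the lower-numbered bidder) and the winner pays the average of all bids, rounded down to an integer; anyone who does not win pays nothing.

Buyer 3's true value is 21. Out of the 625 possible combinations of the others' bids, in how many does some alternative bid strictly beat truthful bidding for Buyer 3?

Others bid (6, 6, 6, 6): truth gives 12; bid 9 gives 15 > 12. Violating.
Others bid (6, 6, 6, 9): truth gives 12; bid 9 gives 14 > 12. Violating.
Others bid (6, 6, 6, 22): truth gives 0; bid 22 gives 9 > 0. Violating.
Others bid (6, 6, 6, 29): truth gives 0; bid 29 gives 6 > 0. Violating.
Others bid (6, 6, 6, 21): truth gives 9; no alternative beats it.
Others bid (6, 6, 9, 21): truth gives 9; no alternative beats it.
(Checking all 625 profiles: 275 have a profitable deviation, 350 do not.)

275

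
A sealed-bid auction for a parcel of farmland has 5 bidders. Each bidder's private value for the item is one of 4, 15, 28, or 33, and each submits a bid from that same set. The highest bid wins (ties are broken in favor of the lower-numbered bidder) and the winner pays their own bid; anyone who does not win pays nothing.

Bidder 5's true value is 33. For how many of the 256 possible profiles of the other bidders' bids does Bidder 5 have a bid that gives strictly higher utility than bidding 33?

16

Others bid (4, 4, 4, 4): truth gives 0; bid 15 gives 18 > 0. Violating.
Others bid (4, 4, 4, 15): truth gives 0; bid 28 gives 5 > 0. Violating.
Others bid (4, 4, 15, 4): truth gives 0; bid 28 gives 5 > 0. Violating.
Others bid (4, 4, 15, 15): truth gives 0; bid 28 gives 5 > 0. Violating.
Others bid (4, 4, 4, 28): truth gives 0; no alternative beats it.
Others bid (4, 4, 4, 33): truth gives 0; no alternative beats it.
(Checking all 256 profiles: 16 have a profitable deviation, 240 do not.)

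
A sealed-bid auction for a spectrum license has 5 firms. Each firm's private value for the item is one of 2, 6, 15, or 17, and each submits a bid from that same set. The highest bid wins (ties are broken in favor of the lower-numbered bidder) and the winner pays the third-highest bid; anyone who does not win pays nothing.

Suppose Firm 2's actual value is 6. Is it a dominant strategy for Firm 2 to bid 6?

No

Consider the case where Firm 1 bids 2, Firm 3 bids 2, Firm 4 bids 2 and Firm 5 bids 15.
Truthful bid 6: loses, pays 0, utility 0.
Bid 15 instead: wins, pays 2, utility 6 - 2 = 4.
Since 4 > 0, bidding 15 is strictly better here, so truthful bidding is not dominant.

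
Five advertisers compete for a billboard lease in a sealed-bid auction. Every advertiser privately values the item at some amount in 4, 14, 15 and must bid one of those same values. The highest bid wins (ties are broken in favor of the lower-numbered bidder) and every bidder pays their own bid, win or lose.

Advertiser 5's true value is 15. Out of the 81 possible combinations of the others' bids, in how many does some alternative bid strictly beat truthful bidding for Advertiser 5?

Others bid (4, 4, 4, 4): truth gives 0; bid 14 gives 1 > 0. Violating.
Others bid (4, 4, 4, 15): truth gives -15; bid 4 gives -4 > -15. Violating.
Others bid (4, 4, 14, 15): truth gives -15; bid 4 gives -4 > -15. Violating.
Others bid (4, 4, 15, 4): truth gives -15; bid 4 gives -4 > -15. Violating.
Others bid (4, 4, 4, 14): truth gives 0; no alternative beats it.
Others bid (4, 4, 14, 4): truth gives 0; no alternative beats it.
(Checking all 81 profiles: 66 have a profitable deviation, 15 do not.)

66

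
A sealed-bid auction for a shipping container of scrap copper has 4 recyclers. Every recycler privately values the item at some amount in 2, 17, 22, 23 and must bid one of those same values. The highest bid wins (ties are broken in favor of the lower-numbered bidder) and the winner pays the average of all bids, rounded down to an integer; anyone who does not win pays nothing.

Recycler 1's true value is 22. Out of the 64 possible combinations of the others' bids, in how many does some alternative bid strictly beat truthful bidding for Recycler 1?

Others bid (2, 2, 2): truth gives 15; bid 2 gives 20 > 15. Violating.
Others bid (2, 2, 17): truth gives 12; bid 17 gives 13 > 12. Violating.
Others bid (2, 2, 23): truth gives 0; bid 23 gives 10 > 0. Violating.
Others bid (2, 17, 2): truth gives 12; bid 17 gives 13 > 12. Violating.
Others bid (2, 2, 22): truth gives 10; no alternative beats it.
Others bid (2, 17, 22): truth gives 7; no alternative beats it.
(Checking all 64 profiles: 38 have a profitable deviation, 26 do not.)

38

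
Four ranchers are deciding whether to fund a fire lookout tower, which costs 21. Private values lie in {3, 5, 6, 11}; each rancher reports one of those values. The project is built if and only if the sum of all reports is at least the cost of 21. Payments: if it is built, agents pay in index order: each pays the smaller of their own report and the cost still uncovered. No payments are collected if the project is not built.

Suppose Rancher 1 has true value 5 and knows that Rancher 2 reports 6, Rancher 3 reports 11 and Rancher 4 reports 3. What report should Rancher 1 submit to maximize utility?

Report 3: project built, pays 3, utility 5 - 3 = 2.
Report 5: project built, pays 5, utility 5 - 5 = 0.
Report 6: project built, pays 6, utility 5 - 6 = -1.
Report 11: project built, pays 11, utility 5 - 11 = -6.
The best choice is 3 with utility 2.

3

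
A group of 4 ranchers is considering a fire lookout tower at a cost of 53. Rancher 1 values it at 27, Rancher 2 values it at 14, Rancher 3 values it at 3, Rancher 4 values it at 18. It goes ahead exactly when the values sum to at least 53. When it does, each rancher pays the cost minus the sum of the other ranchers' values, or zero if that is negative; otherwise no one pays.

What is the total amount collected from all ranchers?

32

Total value 62 ≥ cost 53, so it is built.
Rancher 1: others sum to 35; max(0, 53 - 35) = 18.
Rancher 2: others sum to 48; max(0, 53 - 48) = 5.
Rancher 3: others sum to 59; max(0, 53 - 59) = 0.
Rancher 4: others sum to 44; max(0, 53 - 44) = 9.
Total collected = 18 + 5 + 0 + 9 = 32.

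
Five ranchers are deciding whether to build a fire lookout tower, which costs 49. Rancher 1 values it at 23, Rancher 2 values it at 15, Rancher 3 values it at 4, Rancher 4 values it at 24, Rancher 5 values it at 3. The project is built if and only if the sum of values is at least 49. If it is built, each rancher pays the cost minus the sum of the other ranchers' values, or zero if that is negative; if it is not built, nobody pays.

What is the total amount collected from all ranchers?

Total value 69 ≥ cost 49, so it is built.
Rancher 1: others sum to 46; max(0, 49 - 46) = 3.
Rancher 2: others sum to 54; max(0, 49 - 54) = 0.
Rancher 3: others sum to 65; max(0, 49 - 65) = 0.
Rancher 4: others sum to 45; max(0, 49 - 45) = 4.
Rancher 5: others sum to 66; max(0, 49 - 66) = 0.
Total collected = 3 + 0 + 0 + 4 + 0 = 7.

7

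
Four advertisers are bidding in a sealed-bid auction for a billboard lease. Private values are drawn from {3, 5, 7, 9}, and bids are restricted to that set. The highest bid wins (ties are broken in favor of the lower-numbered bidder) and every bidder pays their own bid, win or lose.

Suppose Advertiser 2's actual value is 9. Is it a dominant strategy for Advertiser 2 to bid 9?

No

Consider the case where Advertiser 1 bids 3, Advertiser 3 bids 3 and Advertiser 4 bids 3.
Truthful bid 9: wins, pays 9, utility 9 - 9 = 0.
Bid 5 instead: wins, pays 5, utility 9 - 5 = 4.
Since 4 > 0, bidding 5 is strictly better here, so truthful bidding is not dominant.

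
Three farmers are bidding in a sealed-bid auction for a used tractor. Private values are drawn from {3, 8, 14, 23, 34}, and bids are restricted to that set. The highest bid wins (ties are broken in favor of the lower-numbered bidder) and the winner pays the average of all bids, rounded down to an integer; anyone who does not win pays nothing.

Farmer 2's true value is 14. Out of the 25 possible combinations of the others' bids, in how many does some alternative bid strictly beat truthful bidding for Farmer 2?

Others bid (3, 3): truth gives 8; bid 8 gives 10 > 8. Violating.
Others bid (3, 8): truth gives 6; bid 8 gives 8 > 6. Violating.
Others bid (14, 3): truth gives 0; bid 23 gives 1 > 0. Violating.
Others bid (3, 14): truth gives 4; no alternative beats it.
Others bid (3, 23): truth gives 0; no alternative beats it.
(Checking all 25 profiles: 3 have a profitable deviation, 22 do not.)

3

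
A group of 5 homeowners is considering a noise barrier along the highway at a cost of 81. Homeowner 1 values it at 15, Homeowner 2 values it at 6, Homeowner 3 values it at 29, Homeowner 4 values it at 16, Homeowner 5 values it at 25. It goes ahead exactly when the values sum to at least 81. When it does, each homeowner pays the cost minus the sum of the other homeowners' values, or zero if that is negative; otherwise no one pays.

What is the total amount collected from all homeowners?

45

Total value 91 ≥ cost 81, so it is built.
Homeowner 1: others sum to 76; max(0, 81 - 76) = 5.
Homeowner 2: others sum to 85; max(0, 81 - 85) = 0.
Homeowner 3: others sum to 62; max(0, 81 - 62) = 19.
Homeowner 4: others sum to 75; max(0, 81 - 75) = 6.
Homeowner 5: others sum to 66; max(0, 81 - 66) = 15.
Total collected = 5 + 0 + 19 + 6 + 15 = 45.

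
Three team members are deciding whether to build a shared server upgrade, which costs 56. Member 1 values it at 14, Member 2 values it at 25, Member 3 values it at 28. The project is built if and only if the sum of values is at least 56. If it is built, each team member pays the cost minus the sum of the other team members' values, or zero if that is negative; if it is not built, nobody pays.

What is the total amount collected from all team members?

34

Total value 67 ≥ cost 56, so it is built.
Member 1: others sum to 53; max(0, 56 - 53) = 3.
Member 2: others sum to 42; max(0, 56 - 42) = 14.
Member 3: others sum to 39; max(0, 56 - 39) = 17.
Total collected = 3 + 14 + 17 = 34.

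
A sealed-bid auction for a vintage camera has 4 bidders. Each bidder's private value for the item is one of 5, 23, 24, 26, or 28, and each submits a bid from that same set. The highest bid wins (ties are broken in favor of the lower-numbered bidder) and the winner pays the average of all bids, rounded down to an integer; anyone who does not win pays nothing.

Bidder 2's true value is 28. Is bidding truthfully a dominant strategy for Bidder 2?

Consider the case where Bidder 1 bids 5, Bidder 3 bids 5 and Bidder 4 bids 5.
Truthful bid 28: wins, pays 10, utility 28 - 10 = 18.
Bid 23 instead: wins, pays 9, utility 28 - 9 = 19.
Since 19 > 18, bidding 23 is strictly better here, so truthful bidding is not dominant.

No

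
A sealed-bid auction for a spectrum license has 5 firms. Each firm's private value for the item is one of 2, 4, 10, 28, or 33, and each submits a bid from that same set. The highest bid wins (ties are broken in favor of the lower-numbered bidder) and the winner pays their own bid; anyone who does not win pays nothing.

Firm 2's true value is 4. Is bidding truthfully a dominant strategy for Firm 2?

Yes

Check each profile of the others' bids and compare truth against every alternative bid.
Others bid (2, 2, 2, 2): truth gives 0, best alternative gives 0.
Others bid (2, 2, 2, 4): truth gives 0, best alternative gives 0.
Others bid (2, 2, 2, 10): truth gives 0, best alternative gives 0.
Others bid (2, 2, 2, 28): truth gives 0, best alternative gives 0.
Others bid (2, 2, 2, 33): truth gives 0, best alternative gives 0.
Others bid (2, 2, 4, 2): truth gives 0, best alternative gives 0.
(Remaining 619 profiles checked similarly; truth is weakly best in each.)
In every case the truthful bid is at least as good as any alternative, so it is a dominant strategy.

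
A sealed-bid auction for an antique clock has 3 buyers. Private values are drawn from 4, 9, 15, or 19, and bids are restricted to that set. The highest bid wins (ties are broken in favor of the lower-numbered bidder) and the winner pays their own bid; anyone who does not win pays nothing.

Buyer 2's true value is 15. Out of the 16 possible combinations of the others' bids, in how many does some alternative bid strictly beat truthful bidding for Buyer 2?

Others bid (4, 4): truth gives 0; bid 9 gives 6 > 0. Violating.
Others bid (4, 9): truth gives 0; bid 9 gives 6 > 0. Violating.
Others bid (4, 15): truth gives 0; no alternative beats it.
Others bid (4, 19): truth gives 0; no alternative beats it.
(Checking all 16 profiles: 2 have a profitable deviation, 14 do not.)

2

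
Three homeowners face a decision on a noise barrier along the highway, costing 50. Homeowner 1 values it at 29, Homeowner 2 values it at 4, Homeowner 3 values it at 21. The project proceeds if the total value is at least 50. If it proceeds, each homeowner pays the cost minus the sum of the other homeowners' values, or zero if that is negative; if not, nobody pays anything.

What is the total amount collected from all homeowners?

42

Total value 54 ≥ cost 50, so it is built.
Homeowner 1: others sum to 25; max(0, 50 - 25) = 25.
Homeowner 2: others sum to 50; max(0, 50 - 50) = 0.
Homeowner 3: others sum to 33; max(0, 50 - 33) = 17.
Total collected = 25 + 0 + 17 = 42.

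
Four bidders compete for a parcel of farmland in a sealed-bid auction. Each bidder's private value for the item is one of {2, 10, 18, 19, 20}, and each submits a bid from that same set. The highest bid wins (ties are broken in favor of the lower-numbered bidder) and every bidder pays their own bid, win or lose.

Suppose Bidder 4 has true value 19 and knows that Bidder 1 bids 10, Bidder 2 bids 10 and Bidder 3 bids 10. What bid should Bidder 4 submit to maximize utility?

Bid 2: loses but pays 2, utility -2.
Bid 10: loses but pays 10, utility -10.
Bid 18: wins, pays 18, utility 19 - 18 = 1.
Bid 19: wins, pays 19, utility 19 - 19 = 0.
Bid 20: wins, pays 20, utility 19 - 20 = -1.
The best choice is 18 with utility 1.

18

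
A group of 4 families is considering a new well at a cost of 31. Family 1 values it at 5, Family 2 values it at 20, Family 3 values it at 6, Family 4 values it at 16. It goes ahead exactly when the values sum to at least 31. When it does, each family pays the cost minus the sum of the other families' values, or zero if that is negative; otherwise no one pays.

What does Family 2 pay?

Total value 47 ≥ cost 31, so the project is built.
The other families' values sum to 27.
Cost minus that sum is 31 - 27 = 4.

4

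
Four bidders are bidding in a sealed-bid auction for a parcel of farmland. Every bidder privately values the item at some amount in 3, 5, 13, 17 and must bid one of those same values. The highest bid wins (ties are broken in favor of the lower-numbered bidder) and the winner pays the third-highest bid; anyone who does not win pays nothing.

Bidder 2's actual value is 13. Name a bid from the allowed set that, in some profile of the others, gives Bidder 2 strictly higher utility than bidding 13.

17

Suppose Bidder 1 bids 3, Bidder 3 bids 3 and Bidder 4 bids 17.
Bid 13: loses, pays 0, utility 0.
Bid 17: wins, pays 3, utility 13 - 3 = 10.
So bidding 17 beats truth here (10 > 0).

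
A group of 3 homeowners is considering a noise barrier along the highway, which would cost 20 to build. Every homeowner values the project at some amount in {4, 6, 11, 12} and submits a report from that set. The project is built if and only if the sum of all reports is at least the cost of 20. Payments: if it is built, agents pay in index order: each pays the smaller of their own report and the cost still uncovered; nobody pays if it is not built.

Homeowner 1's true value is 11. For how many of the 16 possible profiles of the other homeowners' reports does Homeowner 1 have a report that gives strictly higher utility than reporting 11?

12

Others report (4, 11): truth gives 0; report 6 gives 5 > 0. Violating.
Others report (4, 12): truth gives 0; report 4 gives 7 > 0. Violating.
Others report (6, 11): truth gives 0; report 4 gives 7 > 0. Violating.
Others report (6, 12): truth gives 0; report 4 gives 7 > 0. Violating.
Others report (4, 4): truth gives 0; no alternative beats it.
Others report (4, 6): truth gives 0; no alternative beats it.
(Checking all 16 profiles: 12 have a profitable deviation, 4 do not.)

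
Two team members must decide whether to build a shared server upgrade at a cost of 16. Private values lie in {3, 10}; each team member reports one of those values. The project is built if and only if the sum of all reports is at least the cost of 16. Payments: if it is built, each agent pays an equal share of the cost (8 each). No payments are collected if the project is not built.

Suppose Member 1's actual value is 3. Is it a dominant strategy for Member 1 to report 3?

Check each profile of the others' reports and compare truth against every alternative report.
Others report (10): truth gives 0, best alternative gives -5.
Others report (3): truth gives 0, best alternative gives 0.
In every case the truthful report is at least as good as any alternative, so it is a dominant strategy.

Yes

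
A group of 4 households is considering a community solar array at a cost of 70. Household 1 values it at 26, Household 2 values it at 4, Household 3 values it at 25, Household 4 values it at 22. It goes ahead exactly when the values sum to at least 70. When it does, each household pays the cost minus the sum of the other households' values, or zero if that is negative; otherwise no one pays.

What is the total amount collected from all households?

Total value 77 ≥ cost 70, so it is built.
Household 1: others sum to 51; max(0, 70 - 51) = 19.
Household 2: others sum to 73; max(0, 70 - 73) = 0.
Household 3: others sum to 52; max(0, 70 - 52) = 18.
Household 4: others sum to 55; max(0, 70 - 55) = 15.
Total collected = 19 + 0 + 18 + 15 = 52.

52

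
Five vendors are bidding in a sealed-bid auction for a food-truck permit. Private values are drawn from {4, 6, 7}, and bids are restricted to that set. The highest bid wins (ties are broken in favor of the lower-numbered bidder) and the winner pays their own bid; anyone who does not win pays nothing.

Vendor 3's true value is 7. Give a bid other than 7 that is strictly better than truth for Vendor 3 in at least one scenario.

6

Suppose Vendor 1 bids 4, Vendor 2 bids 4, Vendor 4 bids 4 and Vendor 5 bids 4.
Bid 7: wins, pays 7, utility 7 - 7 = 0.
Bid 6: wins, pays 6, utility 7 - 6 = 1.
So bidding 6 beats truth here (1 > 0).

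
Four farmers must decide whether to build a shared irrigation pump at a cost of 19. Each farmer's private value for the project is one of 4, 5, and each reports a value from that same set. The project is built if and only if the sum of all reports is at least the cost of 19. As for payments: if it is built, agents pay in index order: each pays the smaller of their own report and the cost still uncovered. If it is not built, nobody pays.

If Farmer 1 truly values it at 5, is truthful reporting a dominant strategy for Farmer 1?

Consider the case where Farmer 2 reports 5, Farmer 3 reports 5 and Farmer 4 reports 5.
Truthful report 5: project built, pays 5, utility 5 - 5 = 0.
Report 4 instead: project built, pays 4, utility 5 - 4 = 1.
Since 1 > 0, reporting 4 is strictly better here, so truthful reporting is not dominant.

No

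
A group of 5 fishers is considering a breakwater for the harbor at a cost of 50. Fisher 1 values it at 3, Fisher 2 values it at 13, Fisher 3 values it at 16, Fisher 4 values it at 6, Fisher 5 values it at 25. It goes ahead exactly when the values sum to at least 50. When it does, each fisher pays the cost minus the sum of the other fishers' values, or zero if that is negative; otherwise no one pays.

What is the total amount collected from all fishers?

Total value 63 ≥ cost 50, so it is built.
Fisher 1: others sum to 60; max(0, 50 - 60) = 0.
Fisher 2: others sum to 50; max(0, 50 - 50) = 0.
Fisher 3: others sum to 47; max(0, 50 - 47) = 3.
Fisher 4: others sum to 57; max(0, 50 - 57) = 0.
Fisher 5: others sum to 38; max(0, 50 - 38) = 12.
Total collected = 0 + 0 + 3 + 0 + 12 = 15.

15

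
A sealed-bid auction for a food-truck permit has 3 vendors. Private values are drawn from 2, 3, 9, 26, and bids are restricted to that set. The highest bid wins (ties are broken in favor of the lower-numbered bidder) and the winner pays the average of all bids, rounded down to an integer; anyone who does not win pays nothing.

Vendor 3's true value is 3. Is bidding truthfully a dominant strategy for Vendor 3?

Check each profile of the others' bids and compare truth against every alternative bid.
Others bid (2, 2): truth gives 1, best alternative gives 0.
Others bid (2, 3): truth gives 0, best alternative gives 0.
Others bid (2, 9): truth gives 0, best alternative gives 0.
Others bid (2, 26): truth gives 0, best alternative gives 0.
Others bid (3, 2): truth gives 0, best alternative gives 0.
Others bid (3, 3): truth gives 0, best alternative gives 0.
(Remaining 10 profiles checked similarly; truth is weakly best in each.)
In every case the truthful bid is at least as good as any alternative, so it is a dominant strategy.

Yes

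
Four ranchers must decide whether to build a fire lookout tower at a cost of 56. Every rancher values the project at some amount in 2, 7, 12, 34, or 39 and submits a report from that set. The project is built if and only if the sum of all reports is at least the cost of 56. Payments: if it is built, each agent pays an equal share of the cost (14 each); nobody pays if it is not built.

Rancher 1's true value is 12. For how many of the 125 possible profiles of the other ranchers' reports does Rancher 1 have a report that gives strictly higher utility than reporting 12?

30

Others report (2, 7, 39): truth gives -2; report 2 gives 0 > -2. Violating.
Others report (2, 12, 34): truth gives -2; report 2 gives 0 > -2. Violating.
Others report (2, 12, 39): truth gives -2; report 2 gives 0 > -2. Violating.
Others report (2, 34, 12): truth gives -2; report 2 gives 0 > -2. Violating.
Others report (2, 2, 2): truth gives 0; no alternative beats it.
Others report (2, 2, 7): truth gives 0; no alternative beats it.
(Checking all 125 profiles: 30 have a profitable deviation, 95 do not.)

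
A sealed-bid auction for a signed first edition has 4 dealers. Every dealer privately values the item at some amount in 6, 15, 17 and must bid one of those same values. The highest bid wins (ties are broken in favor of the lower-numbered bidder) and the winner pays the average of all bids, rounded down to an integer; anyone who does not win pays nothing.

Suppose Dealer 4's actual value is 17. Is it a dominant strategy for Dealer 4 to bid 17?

Yes

Check each profile of the others' bids and compare truth against every alternative bid.
Others bid (6, 6, 15): truth gives 6, best alternative gives 0.
Others bid (6, 15, 6): truth gives 6, best alternative gives 0.
Others bid (15, 6, 6): truth gives 6, best alternative gives 0.
Others bid (6, 15, 15): truth gives 4, best alternative gives 0.
Others bid (15, 6, 15): truth gives 4, best alternative gives 0.
Others bid (15, 15, 6): truth gives 4, best alternative gives 0.
(Remaining 21 profiles checked similarly; truth is weakly best in each.)
In every case the truthful bid is at least as good as any alternative, so it is a dominant strategy.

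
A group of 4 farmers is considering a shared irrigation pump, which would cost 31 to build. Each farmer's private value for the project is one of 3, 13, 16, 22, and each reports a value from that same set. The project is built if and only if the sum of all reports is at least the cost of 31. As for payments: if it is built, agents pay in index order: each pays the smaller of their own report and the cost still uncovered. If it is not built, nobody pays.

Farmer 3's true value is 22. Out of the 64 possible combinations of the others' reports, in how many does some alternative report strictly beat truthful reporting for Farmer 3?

29

Others report (3, 3, 13): truth gives 0; report 13 gives 9 > 0. Violating.
Others report (3, 3, 16): truth gives 0; report 13 gives 9 > 0. Violating.
Others report (3, 3, 22): truth gives 0; report 3 gives 19 > 0. Violating.
Others report (3, 13, 3): truth gives 7; report 13 gives 9 > 7. Violating.
Others report (3, 3, 3): truth gives 0; no alternative beats it.
Others report (3, 16, 3): truth gives 10; no alternative beats it.
(Checking all 64 profiles: 29 have a profitable deviation, 35 do not.)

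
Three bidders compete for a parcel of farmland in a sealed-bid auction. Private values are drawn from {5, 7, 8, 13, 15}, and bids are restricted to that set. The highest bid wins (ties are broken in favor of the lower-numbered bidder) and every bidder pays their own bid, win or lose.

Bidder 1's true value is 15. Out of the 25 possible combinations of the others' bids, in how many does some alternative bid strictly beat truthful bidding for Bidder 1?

16

Others bid (5, 5): truth gives 0; bid 5 gives 10 > 0. Violating.
Others bid (5, 7): truth gives 0; bid 7 gives 8 > 0. Violating.
Others bid (5, 8): truth gives 0; bid 8 gives 7 > 0. Violating.
Others bid (5, 13): truth gives 0; bid 13 gives 2 > 0. Violating.
Others bid (5, 15): truth gives 0; no alternative beats it.
Others bid (7, 15): truth gives 0; no alternative beats it.
(Checking all 25 profiles: 16 have a profitable deviation, 9 do not.)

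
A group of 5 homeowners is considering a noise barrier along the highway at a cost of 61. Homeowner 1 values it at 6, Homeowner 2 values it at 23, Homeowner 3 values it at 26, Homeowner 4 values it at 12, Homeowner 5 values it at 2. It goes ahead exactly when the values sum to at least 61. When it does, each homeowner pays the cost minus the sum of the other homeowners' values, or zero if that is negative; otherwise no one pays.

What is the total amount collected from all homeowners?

Total value 69 ≥ cost 61, so it is built.
Homeowner 1: others sum to 63; max(0, 61 - 63) = 0.
Homeowner 2: others sum to 46; max(0, 61 - 46) = 15.
Homeowner 3: others sum to 43; max(0, 61 - 43) = 18.
Homeowner 4: others sum to 57; max(0, 61 - 57) = 4.
Homeowner 5: others sum to 67; max(0, 61 - 67) = 0.
Total collected = 0 + 15 + 18 + 4 + 0 = 37.

37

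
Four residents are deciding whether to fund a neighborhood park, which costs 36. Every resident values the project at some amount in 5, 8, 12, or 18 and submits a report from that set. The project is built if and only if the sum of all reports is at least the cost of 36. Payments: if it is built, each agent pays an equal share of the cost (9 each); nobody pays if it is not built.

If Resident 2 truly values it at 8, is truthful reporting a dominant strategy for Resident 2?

No

Consider the case where Resident 1 reports 5, Resident 3 reports 5 and Resident 4 reports 18.
Truthful report 8: project built, pays 9, utility 8 - 9 = -1.
Report 5 instead: project not built, utility 0.
Since 0 > -1, reporting 5 is strictly better here, so truthful reporting is not dominant.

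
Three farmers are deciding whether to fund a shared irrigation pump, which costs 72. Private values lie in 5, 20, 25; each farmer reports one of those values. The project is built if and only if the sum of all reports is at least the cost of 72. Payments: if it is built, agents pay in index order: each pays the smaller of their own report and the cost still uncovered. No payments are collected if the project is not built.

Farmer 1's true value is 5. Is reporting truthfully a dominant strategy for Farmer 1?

Check each profile of the others' reports and compare truth against every alternative report.
Others report (5, 5): truth gives 0, best alternative gives 0.
Others report (5, 20): truth gives 0, best alternative gives 0.
Others report (5, 25): truth gives 0, best alternative gives 0.
Others report (20, 5): truth gives 0, best alternative gives 0.
Others report (20, 20): truth gives 0, best alternative gives 0.
Others report (20, 25): truth gives 0, best alternative gives 0.
(Remaining 3 profiles checked similarly; truth is weakly best in each.)
In every case the truthful report is at least as good as any alternative, so it is a dominant strategy.

Yes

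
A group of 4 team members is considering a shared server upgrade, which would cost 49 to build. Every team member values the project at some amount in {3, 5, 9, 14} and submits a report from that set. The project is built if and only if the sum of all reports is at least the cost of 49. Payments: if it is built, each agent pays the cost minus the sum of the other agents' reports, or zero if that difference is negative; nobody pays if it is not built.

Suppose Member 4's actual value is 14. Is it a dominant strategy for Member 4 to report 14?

Check each profile of the others' reports and compare truth against every alternative report.
Others report (9, 14, 14): truth gives 2, best alternative gives 0.
Others report (14, 9, 14): truth gives 2, best alternative gives 0.
Others report (14, 14, 9): truth gives 2, best alternative gives 0.
Others report (14, 14, 14): truth gives 7, best alternative gives 7.
Others report (3, 3, 3): truth gives 0, best alternative gives 0.
Others report (3, 3, 5): truth gives 0, best alternative gives 0.
(Remaining 58 profiles checked similarly; truth is weakly best in each.)
In every case the truthful report is at least as good as any alternative, so it is a dominant strategy.

Yes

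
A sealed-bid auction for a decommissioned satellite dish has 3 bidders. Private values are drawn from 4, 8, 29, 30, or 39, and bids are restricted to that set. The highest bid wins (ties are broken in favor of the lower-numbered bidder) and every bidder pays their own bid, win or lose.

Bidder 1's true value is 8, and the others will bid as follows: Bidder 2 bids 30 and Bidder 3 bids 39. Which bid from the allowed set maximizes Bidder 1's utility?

Bid 4: loses but pays 4, utility -4.
Bid 8: loses but pays 8, utility -8.
Bid 29: loses but pays 29, utility -29.
Bid 30: loses but pays 30, utility -30.
Bid 39: wins, pays 39, utility 8 - 39 = -31.
The best choice is 4 with utility -4.

4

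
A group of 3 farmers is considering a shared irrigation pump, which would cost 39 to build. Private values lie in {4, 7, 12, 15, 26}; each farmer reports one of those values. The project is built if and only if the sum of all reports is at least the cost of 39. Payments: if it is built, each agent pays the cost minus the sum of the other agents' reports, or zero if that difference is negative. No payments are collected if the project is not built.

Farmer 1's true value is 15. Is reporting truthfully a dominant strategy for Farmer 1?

Yes

Check each profile of the others' reports and compare truth against every alternative report.
Others report (15, 26): truth gives 15, best alternative gives 15.
Others report (26, 15): truth gives 15, best alternative gives 15.
Others report (26, 26): truth gives 15, best alternative gives 15.
Others report (12, 26): truth gives 14, best alternative gives 14.
Others report (26, 12): truth gives 14, best alternative gives 14.
Others report (7, 26): truth gives 9, best alternative gives 9.
(Remaining 19 profiles checked similarly; truth is weakly best in each.)
In every case the truthful report is at least as good as any alternative, so it is a dominant strategy.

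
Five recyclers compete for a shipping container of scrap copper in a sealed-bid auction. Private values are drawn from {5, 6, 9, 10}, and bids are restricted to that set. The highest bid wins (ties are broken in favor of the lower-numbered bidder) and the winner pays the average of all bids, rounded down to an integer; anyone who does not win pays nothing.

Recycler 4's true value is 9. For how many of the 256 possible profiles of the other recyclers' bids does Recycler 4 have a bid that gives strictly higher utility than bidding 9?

83

Others bid (5, 5, 5, 6): truth gives 3; bid 6 gives 4 > 3. Violating.
Others bid (5, 5, 5, 10): truth gives 0; bid 10 gives 2 > 0. Violating.
Others bid (5, 5, 6, 10): truth gives 0; bid 10 gives 2 > 0. Violating.
Others bid (5, 5, 9, 5): truth gives 0; bid 10 gives 3 > 0. Violating.
Others bid (5, 5, 5, 5): truth gives 4; no alternative beats it.
Others bid (5, 5, 5, 9): truth gives 3; no alternative beats it.
(Checking all 256 profiles: 83 have a profitable deviation, 173 do not.)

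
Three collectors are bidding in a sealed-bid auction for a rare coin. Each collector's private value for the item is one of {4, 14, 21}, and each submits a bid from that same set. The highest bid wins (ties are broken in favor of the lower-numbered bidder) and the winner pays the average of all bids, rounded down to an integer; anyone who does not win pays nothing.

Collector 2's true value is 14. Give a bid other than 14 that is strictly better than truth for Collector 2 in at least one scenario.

21

Suppose Collector 1 bids 14 and Collector 3 bids 4.
Bid 14: loses, pays 0, utility 0.
Bid 21: wins, pays 13, utility 14 - 13 = 1.
So bidding 21 beats truth here (1 > 0).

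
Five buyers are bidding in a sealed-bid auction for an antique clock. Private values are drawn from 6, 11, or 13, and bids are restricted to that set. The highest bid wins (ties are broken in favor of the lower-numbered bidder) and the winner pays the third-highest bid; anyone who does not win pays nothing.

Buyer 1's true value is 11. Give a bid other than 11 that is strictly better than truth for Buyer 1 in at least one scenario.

Suppose Buyer 2 bids 6, Buyer 3 bids 6, Buyer 4 bids 6 and Buyer 5 bids 13.
Bid 11: loses, pays 0, utility 0.
Bid 13: wins, pays 6, utility 11 - 6 = 5.
So bidding 13 beats truth here (5 > 0).

13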